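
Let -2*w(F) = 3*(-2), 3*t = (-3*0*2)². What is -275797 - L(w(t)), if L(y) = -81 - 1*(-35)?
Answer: -275751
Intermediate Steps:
t = 0 (t = (-3*0*2)²/3 = (0*2)²/3 = (⅓)*0² = (⅓)*0 = 0)
w(F) = 3 (w(F) = -3*(-2)/2 = -½*(-6) = 3)
L(y) = -46 (L(y) = -81 + 35 = -46)
-275797 - L(w(t)) = -275797 - 1*(-46) = -275797 + 46 = -275751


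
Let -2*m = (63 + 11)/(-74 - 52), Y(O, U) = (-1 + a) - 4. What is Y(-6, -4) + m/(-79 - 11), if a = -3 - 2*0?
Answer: -90757/11340 ≈ -8.0033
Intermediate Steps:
a = -3 (a = -3 + 0 = -3)
Y(O, U) = -8 (Y(O, U) = (-1 - 3) - 4 = -4 - 4 = -8)
m = 37/126 (m = -(63 + 11)/(2*(-74 - 52)) = -37/(-126) = -37*(-1)/126 = -1/2*(-37/63) = 37/126 ≈ 0.29365)
Y(-6, -4) + m/(-79 - 11) = -8 + (37/126)/(-79 - 11) = -8 + (37/126)/(-90) = -8 - 1/90*37/126 = -8 - 37/11340 = -90757/11340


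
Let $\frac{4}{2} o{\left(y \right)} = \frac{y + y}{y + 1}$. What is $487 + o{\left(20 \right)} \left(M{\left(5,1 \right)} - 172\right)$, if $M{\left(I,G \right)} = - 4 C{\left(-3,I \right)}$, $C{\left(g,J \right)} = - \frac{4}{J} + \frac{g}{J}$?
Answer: $\frac{6899}{21} \approx 328.52$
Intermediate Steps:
$M{\left(I,G \right)} = \frac{28}{I}$ ($M{\left(I,G \right)} = - 4 \frac{-4 - 3}{I} = - 4 \frac{1}{I} \left(-7\right) = - 4 \left(- \frac{7}{I}\right) = \frac{28}{I}$)
$o{\left(y \right)} = \frac{y}{1 + y}$ ($o{\left(y \right)} = \frac{\left(y + y\right) \frac{1}{y + 1}}{2} = \frac{2 y \frac{1}{1 + y}}{2} = \frac{y}{1 + y}$)
$487 + o{\left(20 \right)} \left(M{\left(5,1 \right)} - 172\right) = 487 + \frac{20}{1 + 20} \left(\frac{28}{5} - 172\right) = 487 + \frac{20}{21} \left(28 \cdot \frac{1}{5} - 172\right) = 487 + 20 \cdot \frac{1}{21} \left(\frac{28}{5} - 172\right) = 487 + \frac{20}{21} \left(- \frac{832}{5}\right) = 487 - \frac{3328}{21} = \frac{6899}{21}$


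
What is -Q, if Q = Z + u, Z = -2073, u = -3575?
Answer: 5648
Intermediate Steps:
Q = -5648 (Q = -2073 - 3575 = -5648)
-Q = -1*(-5648) = 5648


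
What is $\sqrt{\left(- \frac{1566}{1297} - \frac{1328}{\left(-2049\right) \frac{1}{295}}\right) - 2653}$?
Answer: $\frac{13 i \sqrt{102930394809651}}{2657553} \approx 49.629 i$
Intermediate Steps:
$\sqrt{\left(- \frac{1566}{1297} - \frac{1328}{\left(-2049\right) \frac{1}{295}}\right) - 2653} = \sqrt{\left(\left(-1566\right) \frac{1}{1297} - \frac{1328}{\left(-2049\right) \frac{1}{295}}\right) - 2653} = \sqrt{\left(- \frac{1566}{1297} - \frac{1328}{- \frac{2049}{295}}\right) - 2653} = \sqrt{\left(- \frac{1566}{1297} - - \frac{391760}{2049}\right) - 2653} = \sqrt{\left(- \frac{1566}{1297} + \frac{391760}{2049}\right) - 2653} = \sqrt{\frac{504903986}{2657553} - 2653} = \sqrt{- \frac{6545584123}{2657553}} = \frac{13 i \sqrt{102930394809651}}{2657553}$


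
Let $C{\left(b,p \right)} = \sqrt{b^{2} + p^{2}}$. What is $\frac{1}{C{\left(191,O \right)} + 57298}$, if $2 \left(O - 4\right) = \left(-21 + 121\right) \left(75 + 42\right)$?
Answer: $\frac{57298}{3248755007} - \frac{\sqrt{34305797}}{3248755007} \approx 1.5834 \cdot 10^{-5}$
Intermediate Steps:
$O = 5854$ ($O = 4 + \frac{\left(-21 + 121\right) \left(75 + 42\right)}{2} = 4 + \frac{100 \cdot 117}{2} = 4 + \frac{1}{2} \cdot 11700 = 4 + 5850 = 5854$)
$\frac{1}{C{\left(191,O \right)} + 57298} = \frac{1}{\sqrt{191^{2} + 5854^{2}} + 57298} = \frac{1}{\sqrt{36481 + 34269316} + 57298} = \frac{1}{\sqrt{34305797} + 57298} = \frac{1}{57298 + \sqrt{34305797}}$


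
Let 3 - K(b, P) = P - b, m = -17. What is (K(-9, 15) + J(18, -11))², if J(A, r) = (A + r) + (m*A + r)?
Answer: 109561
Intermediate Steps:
K(b, P) = 3 + b - P (K(b, P) = 3 - (P - b) = 3 + (b - P) = 3 + b - P)
J(A, r) = -16*A + 2*r (J(A, r) = (A + r) + (-17*A + r) = (A + r) + (r - 17*A) = -16*A + 2*r)
(K(-9, 15) + J(18, -11))² = ((3 - 9 - 1*15) + (-16*18 + 2*(-11)))² = ((3 - 9 - 15) + (-288 - 22))² = (-21 - 310)² = (-331)² = 109561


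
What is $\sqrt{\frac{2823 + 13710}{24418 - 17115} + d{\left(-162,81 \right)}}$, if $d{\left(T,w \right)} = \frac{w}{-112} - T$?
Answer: $\frac{3 \sqrt{759804521665}}{204484} \approx 12.788$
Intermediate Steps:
$d{\left(T,w \right)} = - T - \frac{w}{112}$ ($d{\left(T,w \right)} = w \left(- \frac{1}{112}\right) - T = - \frac{w}{112} - T = - T - \frac{w}{112}$)
$\sqrt{\frac{2823 + 13710}{24418 - 17115} + d{\left(-162,81 \right)}} = \sqrt{\frac{2823 + 13710}{24418 - 17115} - - \frac{18063}{112}} = \sqrt{\frac{16533}{7303} + \left(162 - \frac{81}{112}\right)} = \sqrt{16533 \cdot \frac{1}{7303} + \frac{18063}{112}} = \sqrt{\frac{16533}{7303} + \frac{18063}{112}} = \sqrt{\frac{133765785}{817936}} = \frac{3 \sqrt{759804521665}}{204484}$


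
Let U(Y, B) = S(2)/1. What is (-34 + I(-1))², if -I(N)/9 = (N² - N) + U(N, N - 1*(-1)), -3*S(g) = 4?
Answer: 1600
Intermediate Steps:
S(g) = -4/3 (S(g) = -⅓*4 = -4/3)
U(Y, B) = -4/3 (U(Y, B) = -4/3/1 = -4/3*1 = -4/3)
I(N) = 12 - 9*N² + 9*N (I(N) = -9*((N² - N) - 4/3) = -9*(-4/3 + N² - N) = 12 - 9*N² + 9*N)
(-34 + I(-1))² = (-34 + (12 - 9*(-1)² + 9*(-1)))² = (-34 + (12 - 9*1 - 9))² = (-34 + (12 - 9 - 9))² = (-34 - 6)² = (-40)² = 1600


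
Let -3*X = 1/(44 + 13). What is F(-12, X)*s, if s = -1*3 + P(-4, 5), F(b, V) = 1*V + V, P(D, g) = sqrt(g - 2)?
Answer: 2/57 - 2*sqrt(3)/171 ≈ 0.014830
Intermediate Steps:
P(D, g) = sqrt(-2 + g)
X = -1/171 (X = -1/(3*(44 + 13)) = -1/3/57 = -1/3*1/57 = -1/171 ≈ -0.0058480)
F(b, V) = 2*V (F(b, V) = V + V = 2*V)
s = -3 + sqrt(3) (s = -1*3 + sqrt(-2 + 5) = -3 + sqrt(3) ≈ -1.2680)
F(-12, X)*s = (2*(-1/171))*(-3 + sqrt(3)) = -2*(-3 + sqrt(3))/171 = 2/57 - 2*sqrt(3)/171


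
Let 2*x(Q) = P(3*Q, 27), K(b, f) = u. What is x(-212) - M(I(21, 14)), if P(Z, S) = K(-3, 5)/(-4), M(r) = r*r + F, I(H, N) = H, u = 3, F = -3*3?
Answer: -3459/8 ≈ -432.38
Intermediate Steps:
F = -9
K(b, f) = 3
M(r) = -9 + r² (M(r) = r*r - 9 = r² - 9 = -9 + r²)
P(Z, S) = -¾ (P(Z, S) = 3/(-4) = 3*(-¼) = -¾)
x(Q) = -3/8 (x(Q) = (½)*(-¾) = -3/8)
x(-212) - M(I(21, 14)) = -3/8 - (-9 + 21²) = -3/8 - (-9 + 441) = -3/8 - 1*432 = -3/8 - 432 = -3459/8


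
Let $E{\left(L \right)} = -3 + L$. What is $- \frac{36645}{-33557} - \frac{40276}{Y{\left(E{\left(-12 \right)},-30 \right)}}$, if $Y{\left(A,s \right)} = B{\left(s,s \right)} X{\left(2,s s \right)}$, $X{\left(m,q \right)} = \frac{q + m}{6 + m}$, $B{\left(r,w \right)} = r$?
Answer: $\frac{2950986889}{227013105} \approx 12.999$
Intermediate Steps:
$X{\left(m,q \right)} = \frac{m + q}{6 + m}$
$Y{\left(A,s \right)} = s \left(\frac{1}{4} + \frac{s^{2}}{8}\right)$ ($Y{\left(A,s \right)} = s \frac{2 + s s}{6 + 2} = s \frac{2 + s^{2}}{8} = s \left(\frac{1}{4} + \frac{s^{2}}{8}\right)$)
$- \frac{36645}{-33557} - \frac{40276}{Y{\left(E{\left(-12 \right)},-30 \right)}} = - \frac{36645}{-33557} - \frac{40276}{\frac{1}{8} \left(-30\right) \left(2 + \left(-30\right)^{2}\right)} = \left(-36645\right) \left(- \frac{1}{33557}\right) - \frac{40276}{\frac{1}{8} \left(-30\right) \left(2 + 900\right)} = \frac{36645}{33557} - \frac{40276}{\frac{1}{8} \left(-30\right) 902} = \frac{36645}{33557} - \frac{40276}{- \frac{6765}{2}} = \frac{36645}{33557} - - \frac{80552}{6765} = \frac{36645}{33557} + \frac{80552}{6765} = \frac{2950986889}{227013105}$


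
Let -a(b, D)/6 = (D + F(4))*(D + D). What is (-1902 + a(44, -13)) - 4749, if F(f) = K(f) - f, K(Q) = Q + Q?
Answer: -8055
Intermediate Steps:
K(Q) = 2*Q
F(f) = f (F(f) = 2*f - f = f)
a(b, D) = -12*D*(4 + D) (a(b, D) = -6*(D + 4)*(D + D) = -6*(4 + D)*2*D = -12*D*(4 + D))
(-1902 + a(44, -13)) - 4749 = (-1902 - 12*(-13)*(4 - 13)) - 4749 = (-1902 - 12*(-13)*(-9)) - 4749 = (-1902 - 1404) - 4749 = -3306 - 4749 = -8055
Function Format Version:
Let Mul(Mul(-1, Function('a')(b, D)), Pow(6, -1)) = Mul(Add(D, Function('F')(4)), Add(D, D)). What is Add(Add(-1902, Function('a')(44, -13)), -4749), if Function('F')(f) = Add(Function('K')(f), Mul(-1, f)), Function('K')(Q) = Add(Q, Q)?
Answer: -8055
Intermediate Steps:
Function('K')(Q) = Mul(2, Q)
Function('F')(f) = f (Function('F')(f) = Add(Mul(2, f), Mul(-1, f)) = f)
Function('a')(b, D) = Mul(-12, D, Add(4, D)) (Function('a')(b, D) = Mul(-6, Mul(Add(D, 4), Add(D, D))) = Mul(-6, Mul(Add(4, D), Mul(2, D))) = Mul(-6, Mul(2, D, Add(4, D))) = Mul(-12, D, Add(4, D)))
Add(Add(-1902, Function('a')(44, -13)), -4749) = Add(Add(-1902, Mul(-12, -13, Add(4, -13))), -4749) = Add(Add(-1902, Mul(-12, -13, -9)), -4749) = Add(Add(-1902, -1404), -4749) = Add(-3306, -4749) = -8055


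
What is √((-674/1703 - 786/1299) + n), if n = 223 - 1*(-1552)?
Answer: √964624960122603/737399 ≈ 42.119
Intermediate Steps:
n = 1775 (n = 223 + 1552 = 1775)
√((-674/1703 - 786/1299) + n) = √((-674/1703 - 786/1299) + 1775) = √((-674*1/1703 - 786*1/1299) + 1775) = √((-674/1703 - 262/433) + 1775) = √(-738028/737399 + 1775) = √(1308145197/737399) = √964624960122603/737399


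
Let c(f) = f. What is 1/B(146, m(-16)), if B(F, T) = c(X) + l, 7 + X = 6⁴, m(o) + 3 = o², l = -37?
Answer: 1/1252 ≈ 0.00079872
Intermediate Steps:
m(o) = -3 + o²
X = 1289 (X = -7 + 6⁴ = -7 + 1296 = 1289)
B(F, T) = 1252 (B(F, T) = 1289 - 37 = 1252)
1/B(146, m(-16)) = 1/1252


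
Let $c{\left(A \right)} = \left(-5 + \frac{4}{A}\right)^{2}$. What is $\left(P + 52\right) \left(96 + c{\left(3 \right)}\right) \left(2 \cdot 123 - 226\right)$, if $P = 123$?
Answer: $\frac{3447500}{9} \approx 3.8306 \cdot 10^{5}$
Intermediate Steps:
$\left(P + 52\right) \left(96 + c{\left(3 \right)}\right) \left(2 \cdot 123 - 226\right) = \left(123 + 52\right) \left(96 + \frac{\left(-4 + 5 \cdot 3\right)^{2}}{9}\right) \left(2 \cdot 123 - 226\right) = 175 \left(96 + \frac{\left(-4 + 15\right)^{2}}{9}\right) \left(246 - 226\right) = 175 \left(96 + \frac{11^{2}}{9}\right) 20 = 175 \left(96 + \frac{1}{9} \cdot 121\right) 20 = 175 \left(96 + \frac{121}{9}\right) 20 = 175 \cdot \frac{985}{9} \cdot 20 = \frac{172375}{9} \cdot 20 = \frac{3447500}{9}$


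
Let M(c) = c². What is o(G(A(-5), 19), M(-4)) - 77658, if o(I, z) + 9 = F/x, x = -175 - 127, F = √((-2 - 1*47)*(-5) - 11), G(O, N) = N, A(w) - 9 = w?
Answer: -77667 - 3*√26/302 ≈ -77667.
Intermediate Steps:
A(w) = 9 + w
F = 3*√26 (F = √((-2 - 47)*(-5) - 11) = √(-49*(-5) - 11) = √(245 - 11) = √234 = 3*√26 ≈ 15.297)
x = -302
o(I, z) = -9 - 3*√26/302 (o(I, z) = -9 + (3*√26)/(-302) = -9 + (3*√26)*(-1/302) = -9 - 3*√26/302)
o(G(A(-5), 19), M(-4)) - 77658 = (-9 - 3*√26/302) - 77658 = -77667 - 3*√26/302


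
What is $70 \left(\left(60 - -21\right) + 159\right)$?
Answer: $16800$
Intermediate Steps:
$70 \left(\left(60 - -21\right) + 159\right) = 70 \left(\left(60 + 21\right) + 159\right) = 70 \left(81 + 159\right) = 70 \cdot 240 = 16800$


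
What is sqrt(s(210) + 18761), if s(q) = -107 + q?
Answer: 12*sqrt(131) ≈ 137.35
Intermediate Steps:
sqrt(s(210) + 18761) = sqrt((-107 + 210) + 18761) = sqrt(103 + 18761) = sqrt(18864) = 12*sqrt(131)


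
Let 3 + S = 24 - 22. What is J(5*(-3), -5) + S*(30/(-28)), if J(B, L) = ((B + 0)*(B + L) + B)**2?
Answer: 1137165/14 ≈ 81226.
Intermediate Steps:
J(B, L) = (B + B*(B + L))**2 (J(B, L) = (B*(B + L) + B)**2 = (B + B*(B + L))**2)
S = -1 (S = -3 + (24 - 22) = -3 + 2 = -1)
J(5*(-3), -5) + S*(30/(-28)) = (5*(-3))**2*(1 + 5*(-3) - 5)**2 - 30/(-28) = (-15)**2*(1 - 15 - 5)**2 - 30*(-1)/28 = 225*(-19)**2 - 1*(-15/14) = 225*361 + 15/14 = 81225 + 15/14 = 1137165/14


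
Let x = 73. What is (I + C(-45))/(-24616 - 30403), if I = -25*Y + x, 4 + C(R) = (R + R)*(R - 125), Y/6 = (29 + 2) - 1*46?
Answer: -17619/55019 ≈ -0.32023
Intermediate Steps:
Y = -90 (Y = 6*((29 + 2) - 1*46) = 6*(31 - 46) = 6*(-15) = -90)
C(R) = -4 + 2*R*(-125 + R) (C(R) = -4 + (R + R)*(R - 125) = -4 + (2*R)*(-125 + R) = -4 + 2*R*(-125 + R))
I = 2323 (I = -25*(-90) + 73 = 2250 + 73 = 2323)
(I + C(-45))/(-24616 - 30403) = (2323 + (-4 - 250*(-45) + 2*(-45)**2))/(-24616 - 30403) = (2323 + (-4 + 11250 + 2*2025))/(-55019) = (2323 + (-4 + 11250 + 4050))*(-1/55019) = (2323 + 15296)*(-1/55019) = 17619*(-1/55019) = -17619/55019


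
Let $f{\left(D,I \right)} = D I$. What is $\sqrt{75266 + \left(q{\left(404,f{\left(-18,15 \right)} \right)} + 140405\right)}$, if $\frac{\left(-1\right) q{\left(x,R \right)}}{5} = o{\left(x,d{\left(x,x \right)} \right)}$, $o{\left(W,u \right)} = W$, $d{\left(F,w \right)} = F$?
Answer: $3 \sqrt{23739} \approx 462.22$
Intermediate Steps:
$q{\left(x,R \right)} = - 5 x$
$\sqrt{75266 + \left(q{\left(404,f{\left(-18,15 \right)} \right)} + 140405\right)} = \sqrt{75266 + \left(\left(-5\right) 404 + 140405\right)} = \sqrt{75266 + \left(-2020 + 140405\right)} = \sqrt{75266 + 138385} = \sqrt{213651} = 3 \sqrt{23739}$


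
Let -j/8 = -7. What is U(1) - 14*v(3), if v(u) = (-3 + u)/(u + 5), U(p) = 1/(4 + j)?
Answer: 1/60 ≈ 0.016667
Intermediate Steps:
j = 56 (j = -8*(-7) = 56)
U(p) = 1/60 (U(p) = 1/(4 + 56) = 1/60)
v(u) = (-3 + u)/(5 + u)
U(1) - 14*v(3) = 1/60 - 14*(-3 + 3)/(5 + 3) = 1/60 - 14*0/8 = 1/60 - 7*0/4 = 1/60 - 14*0 = 1/60 + 0 = 1/60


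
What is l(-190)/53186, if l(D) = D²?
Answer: 18050/26593 ≈ 0.67875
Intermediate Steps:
l(-190)/53186 = (-190)²/53186 = 36100*(1/53186) = 18050/26593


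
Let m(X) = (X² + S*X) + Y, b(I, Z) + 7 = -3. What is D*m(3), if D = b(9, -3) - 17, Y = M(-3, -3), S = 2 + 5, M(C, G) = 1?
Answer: -837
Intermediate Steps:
S = 7
b(I, Z) = -10 (b(I, Z) = -7 - 3 = -10)
Y = 1
m(X) = 1 + X² + 7*X (m(X) = (X² + 7*X) + 1 = 1 + X² + 7*X)
D = -27 (D = -10 - 17 = -27)
D*m(3) = -27*(1 + 3² + 7*3) = -27*(1 + 9 + 21) = -27*31 = -837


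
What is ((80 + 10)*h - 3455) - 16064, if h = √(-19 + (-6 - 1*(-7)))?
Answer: -19519 + 270*I*√2 ≈ -19519.0 + 381.84*I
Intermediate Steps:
h = 3*I*√2 (h = √(-19 + (-6 + 7)) = √(-19 + 1) = √(-18) = 3*I*√2 ≈ 4.2426*I)
((80 + 10)*h - 3455) - 16064 = ((80 + 10)*(3*I*√2) - 3455) - 16064 = (90*(3*I*√2) - 3455) - 16064 = (270*I*√2 - 3455) - 16064 = (-3455 + 270*I*√2) - 16064 = -19519 + 270*I*√2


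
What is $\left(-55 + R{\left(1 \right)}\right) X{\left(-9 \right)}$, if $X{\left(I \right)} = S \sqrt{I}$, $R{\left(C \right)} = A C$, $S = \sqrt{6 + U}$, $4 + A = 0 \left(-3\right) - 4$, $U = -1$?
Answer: $- 189 i \sqrt{5} \approx - 422.62 i$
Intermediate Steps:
$A = -8$ ($A = -4 + \left(0 \left(-3\right) - 4\right) = -4 + \left(0 - 4\right) = -4 - 4 = -8$)
$S = \sqrt{5}$ ($S = \sqrt{6 - 1} = \sqrt{5} \approx 2.2361$)
$R{\left(C \right)} = - 8 C$
$X{\left(I \right)} = \sqrt{5} \sqrt{I}$
$\left(-55 + R{\left(1 \right)}\right) X{\left(-9 \right)} = \left(-55 - 8\right) \sqrt{5} \sqrt{-9} = \left(-55 - 8\right) \sqrt{5} \cdot 3 i = - 63 \cdot 3 i \sqrt{5} = - 189 i \sqrt{5}$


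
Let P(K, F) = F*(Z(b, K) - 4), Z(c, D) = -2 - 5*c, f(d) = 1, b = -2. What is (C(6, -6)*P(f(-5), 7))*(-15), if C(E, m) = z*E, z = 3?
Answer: -7560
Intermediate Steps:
P(K, F) = 4*F (P(K, F) = F*((-2 - 5*(-2)) - 4) = F*((-2 + 10) - 4) = F*(8 - 4) = F*4 = 4*F)
C(E, m) = 3*E
(C(6, -6)*P(f(-5), 7))*(-15) = ((3*6)*(4*7))*(-15) = (18*28)*(-15) = 504*(-15) = -7560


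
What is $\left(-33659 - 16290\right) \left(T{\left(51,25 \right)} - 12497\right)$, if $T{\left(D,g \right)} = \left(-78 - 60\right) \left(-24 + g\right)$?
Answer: $631105615$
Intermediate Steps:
$T{\left(D,g \right)} = 3312 - 138 g$ ($T{\left(D,g \right)} = - 138 \left(-24 + g\right) = 3312 - 138 g$)
$\left(-33659 - 16290\right) \left(T{\left(51,25 \right)} - 12497\right) = \left(-33659 - 16290\right) \left(\left(3312 - 3450\right) - 12497\right) = - 49949 \left(\left(3312 - 3450\right) - 12497\right) = - 49949 \left(-138 - 12497\right) = \left(-49949\right) \left(-12635\right) = 631105615$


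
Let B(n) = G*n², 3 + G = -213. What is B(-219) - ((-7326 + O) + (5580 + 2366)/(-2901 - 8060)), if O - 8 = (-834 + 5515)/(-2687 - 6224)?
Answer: -1011140849432271/97673471 ≈ -1.0352e+7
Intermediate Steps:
O = 66607/8911 (O = 8 + (-834 + 5515)/(-2687 - 6224) = 8 + 4681/(-8911) = 8 + 4681*(-1/8911) = 8 - 4681/8911 = 66607/8911 ≈ 7.4747)
G = -216 (G = -3 - 213 = -216)
B(n) = -216*n²
B(-219) - ((-7326 + O) + (5580 + 2366)/(-2901 - 8060)) = -216*(-219)² - ((-7326 + 66607/8911) + (5580 + 2366)/(-2901 - 8060)) = -216*47961 - (-65215379/8911 + 7946/(-10961)) = -10359576 - (-65215379/8911 + 7946*(-1/10961)) = -10359576 - (-65215379/8911 - 7946/10961) = -10359576 - 1*(-714896576025/97673471) = -10359576 + 714896576025/97673471 = -1011140849432271/97673471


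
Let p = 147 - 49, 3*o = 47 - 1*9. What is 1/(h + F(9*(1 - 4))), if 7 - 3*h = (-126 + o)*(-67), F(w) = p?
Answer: -9/21877 ≈ -0.00041139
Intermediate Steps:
o = 38/3 (o = (47 - 1*9)/3 = (47 - 9)/3 = (⅓)*38 = 38/3 ≈ 12.667)
p = 98
F(w) = 98
h = -22759/9 (h = 7/3 - (-126 + 38/3)*(-67)/3 = 7/3 - (-340)*(-67)/9 = 7/3 - ⅓*22780/3 = 7/3 - 22780/9 = -22759/9 ≈ -2528.8)
1/(h + F(9*(1 - 4))) = 1/(-22759/9 + 98) = 1/(-21877/9) = -9/21877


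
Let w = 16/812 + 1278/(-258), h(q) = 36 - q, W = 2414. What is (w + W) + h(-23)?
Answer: 21543750/8729 ≈ 2468.1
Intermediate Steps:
w = -43067/8729 (w = 16*(1/812) + 1278*(-1/258) = 4/203 - 213/43 = -43067/8729 ≈ -4.9338)
(w + W) + h(-23) = (-43067/8729 + 2414) + (36 - 1*(-23)) = 21028739/8729 + (36 + 23) = 21028739/8729 + 59 = 21543750/8729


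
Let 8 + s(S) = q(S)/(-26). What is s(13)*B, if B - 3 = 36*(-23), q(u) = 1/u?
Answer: 2231625/338 ≈ 6602.4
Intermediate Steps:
B = -825 (B = 3 + 36*(-23) = 3 - 828 = -825)
s(S) = -8 - 1/(26*S) (s(S) = -8 + 1/(S*(-26)) = -8 - 1/26/S = -8 - 1/(26*S))
s(13)*B = (-8 - 1/26/13)*(-825) = (-8 - 1/26*1/13)*(-825) = (-8 - 1/338)*(-825) = -2705/338*(-825) = 2231625/338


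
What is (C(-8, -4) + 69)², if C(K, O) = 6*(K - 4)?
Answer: 9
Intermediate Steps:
C(K, O) = -24 + 6*K (C(K, O) = 6*(-4 + K) = -24 + 6*K)
(C(-8, -4) + 69)² = ((-24 + 6*(-8)) + 69)² = ((-24 - 48) + 69)² = (-72 + 69)² = (-3)² = 9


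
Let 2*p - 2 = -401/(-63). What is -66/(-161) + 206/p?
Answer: 4213698/84847 ≈ 49.662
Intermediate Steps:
p = 527/126 (p = 1 + (-401/(-63))/2 = 1 + (-401*(-1/63))/2 = 1 + (½)*(401/63) = 1 + 401/126 = 527/126 ≈ 4.1825)
-66/(-161) + 206/p = -66/(-161) + 206/(527/126) = -66*(-1/161) + 206*(126/527) = 66/161 + 25956/527 = 4213698/84847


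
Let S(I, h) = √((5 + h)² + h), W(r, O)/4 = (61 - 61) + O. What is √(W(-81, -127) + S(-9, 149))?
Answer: √(-508 + √23865) ≈ 18.802*I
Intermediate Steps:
W(r, O) = 4*O (W(r, O) = 4*((61 - 61) + O) = 4*(0 + O) = 4*O)
S(I, h) = √(h + (5 + h)²)
√(W(-81, -127) + S(-9, 149)) = √(4*(-127) + √(149 + (5 + 149)²)) = √(-508 + √(149 + 154²)) = √(-508 + √(149 + 23716)) = √(-508 + √23865)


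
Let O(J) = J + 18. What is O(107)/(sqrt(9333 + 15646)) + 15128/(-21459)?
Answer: -15128/21459 + 125*sqrt(24979)/24979 ≈ 0.085929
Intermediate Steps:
O(J) = 18 + J
O(107)/(sqrt(9333 + 15646)) + 15128/(-21459) = (18 + 107)/(sqrt(9333 + 15646)) + 15128/(-21459) = 125/(sqrt(24979)) + 15128*(-1/21459) = 125*(sqrt(24979)/24979) - 15128/21459 = 125*sqrt(24979)/24979 - 15128/21459 = -15128/21459 + 125*sqrt(24979)/24979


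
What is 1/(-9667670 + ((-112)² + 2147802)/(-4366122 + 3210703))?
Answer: -1155419/11170211764076 ≈ -1.0344e-7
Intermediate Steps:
1/(-9667670 + ((-112)² + 2147802)/(-4366122 + 3210703)) = 1/(-9667670 + (12544 + 2147802)/(-1155419)) = 1/(-9667670 + 2160346*(-1/1155419)) = 1/(-9667670 - 2160346/1155419) = 1/(-11170211764076/1155419) = -1155419/11170211764076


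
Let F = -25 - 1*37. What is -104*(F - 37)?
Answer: 10296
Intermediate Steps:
F = -62 (F = -25 - 37 = -62)
-104*(F - 37) = -104*(-62 - 37) = -104*(-99) = 10296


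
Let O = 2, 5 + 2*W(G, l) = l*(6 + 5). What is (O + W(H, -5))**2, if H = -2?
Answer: 784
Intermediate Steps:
W(G, l) = -5/2 + 11*l/2 (W(G, l) = -5/2 + (l*(6 + 5))/2 = -5/2 + (l*11)/2 = -5/2 + (11*l)/2 = -5/2 + 11*l/2)
(O + W(H, -5))**2 = (2 + (-5/2 + (11/2)*(-5)))**2 = (2 + (-5/2 - 55/2))**2 = (2 - 30)**2 = (-28)**2 = 784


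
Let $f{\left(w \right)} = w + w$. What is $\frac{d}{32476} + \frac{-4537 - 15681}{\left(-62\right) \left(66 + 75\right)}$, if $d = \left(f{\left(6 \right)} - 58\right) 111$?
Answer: $\frac{6651773}{3085926} \approx 2.1555$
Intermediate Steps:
$f{\left(w \right)} = 2 w$
$d = -5106$ ($d = \left(2 \cdot 6 - 58\right) 111 = \left(12 - 58\right) 111 = \left(-46\right) 111 = -5106$)
$\frac{d}{32476} + \frac{-4537 - 15681}{\left(-62\right) \left(66 + 75\right)} = - \frac{5106}{32476} + \frac{-4537 - 15681}{\left(-62\right) \left(66 + 75\right)} = \left(-5106\right) \frac{1}{32476} + \frac{-4537 - 15681}{\left(-62\right) 141} = - \frac{111}{706} - \frac{20218}{-8742} = - \frac{111}{706} - - \frac{10109}{4371} = - \frac{111}{706} + \frac{10109}{4371} = \frac{6651773}{3085926}$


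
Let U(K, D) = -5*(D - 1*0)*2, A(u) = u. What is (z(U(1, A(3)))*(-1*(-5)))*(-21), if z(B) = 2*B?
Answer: 6300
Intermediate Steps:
U(K, D) = -10*D (U(K, D) = -5*(D + 0)*2 = -5*D*2 = -10*D)
(z(U(1, A(3)))*(-1*(-5)))*(-21) = ((2*(-10*3))*(-1*(-5)))*(-21) = ((2*(-30))*5)*(-21) = -60*5*(-21) = -300*(-21) = 6300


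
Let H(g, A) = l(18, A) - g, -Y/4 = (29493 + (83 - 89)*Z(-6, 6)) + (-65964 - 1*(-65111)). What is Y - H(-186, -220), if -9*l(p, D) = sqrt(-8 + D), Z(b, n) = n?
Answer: -114602 + 2*I*sqrt(57)/9 ≈ -1.146e+5 + 1.6777*I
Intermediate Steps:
l(p, D) = -sqrt(-8 + D)/9
Y = -114416 (Y = -4*((29493 + (83 - 89)*6) + (-65964 - 1*(-65111))) = -4*((29493 - 6*6) + (-65964 + 65111)) = -4*((29493 - 36) - 853) = -4*(29457 - 853) = -4*28604 = -114416)
H(g, A) = -g - sqrt(-8 + A)/9 (H(g, A) = -sqrt(-8 + A)/9 - g = -g - sqrt(-8 + A)/9)
Y - H(-186, -220) = -114416 - (-1*(-186) - sqrt(-8 - 220)/9) = -114416 - (186 - 2*I*sqrt(57)/9) = -114416 + (-186 + 2*I*sqrt(57)/9) = -114602 + 2*I*sqrt(57)/9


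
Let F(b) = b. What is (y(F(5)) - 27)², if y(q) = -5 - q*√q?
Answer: 1149 + 320*√5 ≈ 1864.5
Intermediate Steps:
y(q) = -5 - q^(3/2)
(y(F(5)) - 27)² = ((-5 - 5^(3/2)) - 27)² = ((-5 - 5*√5) - 27)² = (-32 - 5*√5)²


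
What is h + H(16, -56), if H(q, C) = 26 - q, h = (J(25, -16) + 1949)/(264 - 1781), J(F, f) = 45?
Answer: 13176/1517 ≈ 8.6856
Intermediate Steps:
h = -1994/1517 (h = (45 + 1949)/(264 - 1781) = 1994/(-1517) = 1994*(-1/1517) = -1994/1517 ≈ -1.3144)
h + H(16, -56) = -1994/1517 + (26 - 1*16) = -1994/1517 + (26 - 16) = -1994/1517 + 10 = 13176/1517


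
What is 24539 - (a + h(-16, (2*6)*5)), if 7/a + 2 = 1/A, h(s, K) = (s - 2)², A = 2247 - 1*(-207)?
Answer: 16977169/701 ≈ 24219.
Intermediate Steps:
A = 2454 (A = 2247 + 207 = 2454)
h(s, K) = (-2 + s)²
a = -2454/701 (a = 7/(-2 + 1/2454) = 7/(-4907/2454) = 7*(-2454/4907) = -2454/701 ≈ -3.5007)
24539 - (a + h(-16, (2*6)*5)) = 24539 - (-2454/701 + (-2 - 16)²) = 24539 - (-2454/701 + (-18)²) = 24539 - (-2454/701 + 324) = 24539 - 1*224670/701 = 24539 - 224670/701 = 16977169/701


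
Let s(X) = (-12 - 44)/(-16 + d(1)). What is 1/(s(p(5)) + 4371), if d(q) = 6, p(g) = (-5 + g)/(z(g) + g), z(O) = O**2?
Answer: 5/21883 ≈ 0.00022849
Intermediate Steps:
p(g) = (-5 + g)/(g + g**2) (p(g) = (-5 + g)/(g**2 + g) = (-5 + g)/(g + g**2))
s(X) = 28/5 (s(X) = (-12 - 44)/(-16 + 6) = -56/(-10) = -56*(-1/10) = 28/5)
1/(s(p(5)) + 4371) = 1/(28/5 + 4371) = 1/(21883/5) = 5/21883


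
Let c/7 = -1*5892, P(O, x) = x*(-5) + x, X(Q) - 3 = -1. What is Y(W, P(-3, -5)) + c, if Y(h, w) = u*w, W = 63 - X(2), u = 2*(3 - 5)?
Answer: -41324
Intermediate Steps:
X(Q) = 2 (X(Q) = 3 - 1 = 2)
u = -4 (u = 2*(-2) = -4)
W = 61 (W = 63 - 1*2 = 63 - 2 = 61)
P(O, x) = -4*x (P(O, x) = -5*x + x = -4*x)
Y(h, w) = -4*w
c = -41244 (c = 7*(-1*5892) = 7*(-5892) = -41244)
Y(W, P(-3, -5)) + c = -(-16)*(-5) - 41244 = -4*20 - 41244 = -80 - 41244 = -41324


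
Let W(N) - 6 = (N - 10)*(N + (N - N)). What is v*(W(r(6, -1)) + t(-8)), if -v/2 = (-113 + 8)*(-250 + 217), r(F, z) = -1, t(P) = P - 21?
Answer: 83160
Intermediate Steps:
t(P) = -21 + P
W(N) = 6 + N*(-10 + N) (W(N) = 6 + (N - 10)*(N + (N - N)) = 6 + (-10 + N)*(N + 0) = 6 + (-10 + N)*N = 6 + N*(-10 + N))
v = -6930 (v = -2*(-113 + 8)*(-250 + 217) = -(-210)*(-33) = -2*3465 = -6930)
v*(W(r(6, -1)) + t(-8)) = -6930*((6 + (-1)**2 - 10*(-1)) + (-21 - 8)) = -6930*((6 + 1 + 10) - 29) = -6930*(17 - 29) = -6930*(-12) = 83160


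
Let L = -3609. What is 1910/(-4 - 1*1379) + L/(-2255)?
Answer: 684197/3118665 ≈ 0.21939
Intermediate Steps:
1910/(-4 - 1*1379) + L/(-2255) = 1910/(-4 - 1*1379) - 3609/(-2255) = 1910/(-4 - 1379) - 3609*(-1/2255) = 1910/(-1383) + 3609/2255 = 1910*(-1/1383) + 3609/2255 = -1910/1383 + 3609/2255 = 684197/3118665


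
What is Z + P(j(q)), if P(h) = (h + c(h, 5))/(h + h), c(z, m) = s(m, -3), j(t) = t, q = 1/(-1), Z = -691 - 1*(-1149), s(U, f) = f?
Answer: 460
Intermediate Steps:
Z = 458 (Z = -691 + 1149 = 458)
q = -1
c(z, m) = -3
P(h) = (-3 + h)/(2*h) (P(h) = (h - 3)/(h + h) = (-3 + h)/((2*h)) = (-3 + h)*(1/(2*h)) = (-3 + h)/(2*h))
Z + P(j(q)) = 458 + (½)*(-3 - 1)/(-1) = 458 + (½)*(-1)*(-4) = 458 + 2 = 460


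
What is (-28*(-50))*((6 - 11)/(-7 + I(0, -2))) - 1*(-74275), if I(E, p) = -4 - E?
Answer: 824025/11 ≈ 74911.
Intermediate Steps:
(-28*(-50))*((6 - 11)/(-7 + I(0, -2))) - 1*(-74275) = (-28*(-50))*((6 - 11)/(-7 + (-4 - 1*0))) - 1*(-74275) = 1400*(-5/(-7 + (-4 + 0))) + 74275 = 1400*(-5/(-7 - 4)) + 74275 = 1400*(-5/(-11)) + 74275 = 1400*(-5*(-1/11)) + 74275 = 1400*(5/11) + 74275 = 7000/11 + 74275 = 824025/11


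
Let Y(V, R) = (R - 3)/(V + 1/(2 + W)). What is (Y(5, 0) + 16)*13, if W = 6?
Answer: 8216/41 ≈ 200.39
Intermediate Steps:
Y(V, R) = (-3 + R)/(⅛ + V) (Y(V, R) = (R - 3)/(V + 1/(2 + 6)) = (-3 + R)/(V + 1/8) = (-3 + R)/(V + ⅛) = (-3 + R)/(⅛ + V))
(Y(5, 0) + 16)*13 = (8*(-3 + 0)/(1 + 8*5) + 16)*13 = (8*(-3)/(1 + 40) + 16)*13 = (8*(-3)/41 + 16)*13 = (8*(1/41)*(-3) + 16)*13 = (-24/41 + 16)*13 = (632/41)*13 = 8216/41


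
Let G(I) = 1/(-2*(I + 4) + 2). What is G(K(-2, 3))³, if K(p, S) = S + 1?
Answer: -1/2744 ≈ -0.00036443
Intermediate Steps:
K(p, S) = 1 + S
G(I) = 1/(-6 - 2*I) (G(I) = 1/(-2*(4 + I) + 2) = 1/((-8 - 2*I) + 2) = 1/(-6 - 2*I))
G(K(-2, 3))³ = (-1/(6 + 2*(1 + 3)))³ = (-1/(6 + 2*4))³ = (-1/(6 + 8))³ = (-1/14)³ = -1/2744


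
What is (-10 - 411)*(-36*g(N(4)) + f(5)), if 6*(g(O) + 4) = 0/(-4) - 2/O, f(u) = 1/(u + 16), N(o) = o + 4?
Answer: -2573573/42 ≈ -61276.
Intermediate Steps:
N(o) = 4 + o
f(u) = 1/(16 + u)
g(O) = -4 - 1/(3*O) (g(O) = -4 + (0/(-4) - 2/O)/6 = -4 + (0*(-¼) - 2/O)/6 = -4 + (0 - 2/O)/6 = -4 + (-2/O)/6 = -4 - 1/(3*O))
(-10 - 411)*(-36*g(N(4)) + f(5)) = (-10 - 411)*(-36*(-4 - 1/(3*(4 + 4))) + 1/(16 + 5)) = -421*(-36*(-4 - ⅓/8) + 1/21) = -421*(-36*(-4 - ⅓*⅛) + 1/21) = -421*(-36*(-4 - 1/24) + 1/21) = -421*(-36*(-97/24) + 1/21) = -421*(291/2 + 1/21) = -421*6113/42 = -2573573/42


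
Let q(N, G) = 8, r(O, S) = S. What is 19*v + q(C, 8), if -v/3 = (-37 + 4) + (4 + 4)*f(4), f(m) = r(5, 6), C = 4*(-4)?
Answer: -847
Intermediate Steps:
C = -16
f(m) = 6
v = -45 (v = -3*((-37 + 4) + (4 + 4)*6) = -3*(-33 + 8*6) = -3*(-33 + 48) = -3*15 = -45)
19*v + q(C, 8) = 19*(-45) + 8 = -855 + 8 = -847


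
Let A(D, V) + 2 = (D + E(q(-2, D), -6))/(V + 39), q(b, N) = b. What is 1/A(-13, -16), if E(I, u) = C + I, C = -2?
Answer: -23/63 ≈ -0.36508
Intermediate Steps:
E(I, u) = -2 + I
A(D, V) = -2 + (-4 + D)/(39 + V) (A(D, V) = -2 + (D + (-2 - 2))/(V + 39) = -2 + (D - 4)/(39 + V) = -2 + (-4 + D)/(39 + V))
1/A(-13, -16) = 1/((-82 - 13 - 2*(-16))/(39 - 16)) = 1/((-82 - 13 + 32)/23) = 1/((1/23)*(-63)) = 1/(-63/23) = -23/63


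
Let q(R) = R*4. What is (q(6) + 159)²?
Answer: 33489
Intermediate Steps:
q(R) = 4*R
(q(6) + 159)² = (4*6 + 159)² = (24 + 159)² = 183² = 33489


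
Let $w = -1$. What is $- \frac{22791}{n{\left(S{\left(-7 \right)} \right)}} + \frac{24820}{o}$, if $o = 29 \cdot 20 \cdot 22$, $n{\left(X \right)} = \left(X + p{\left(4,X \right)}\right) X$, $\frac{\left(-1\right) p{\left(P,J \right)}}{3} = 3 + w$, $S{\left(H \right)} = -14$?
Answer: $- \frac{7096589}{89320} \approx -79.451$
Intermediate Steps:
$p{\left(P,J \right)} = -6$ ($p{\left(P,J \right)} = - 3 \left(3 - 1\right) = \left(-3\right) 2 = -6$)
$n{\left(X \right)} = X \left(-6 + X\right)$ ($n{\left(X \right)} = \left(X - 6\right) X = \left(-6 + X\right) X = X \left(-6 + X\right)$)
$o = 12760$ ($o = 580 \cdot 22 = 12760$)
$- \frac{22791}{n{\left(S{\left(-7 \right)} \right)}} + \frac{24820}{o} = - \frac{22791}{\left(-14\right) \left(-6 - 14\right)} + \frac{24820}{12760} = - \frac{22791}{\left(-14\right) \left(-20\right)} + 24820 \cdot \frac{1}{12760} = - \frac{22791}{280} + \frac{1241}{638} = - \frac{7096589}{89320}$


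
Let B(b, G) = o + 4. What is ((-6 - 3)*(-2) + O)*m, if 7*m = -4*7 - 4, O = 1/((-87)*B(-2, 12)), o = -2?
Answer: -50096/609 ≈ -82.259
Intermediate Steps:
B(b, G) = 2 (B(b, G) = -2 + 4 = 2)
O = -1/174 (O = 1/(-87*2) = -1/87*½ = -1/174 ≈ -0.0057471)
m = -32/7 (m = (-4*7 - 4)/7 = (-28 - 4)/7 = (⅐)*(-32) = -32/7 ≈ -4.5714)
((-6 - 3)*(-2) + O)*m = ((-6 - 3)*(-2) - 1/174)*(-32/7) = (-9*(-2) - 1/174)*(-32/7) = (18 - 1/174)*(-32/7) = (3131/174)*(-32/7) = -50096/609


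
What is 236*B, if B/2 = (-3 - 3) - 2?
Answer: -3776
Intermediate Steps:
B = -16 (B = 2*((-3 - 3) - 2) = 2*(-6 - 2) = 2*(-8) = -16)
236*B = 236*(-16) = -3776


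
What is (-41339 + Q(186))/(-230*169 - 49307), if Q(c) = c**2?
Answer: 6743/88177 ≈ 0.076471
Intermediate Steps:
(-41339 + Q(186))/(-230*169 - 49307) = (-41339 + 186**2)/(-230*169 - 49307) = (-41339 + 34596)/(-38870 - 49307) = -6743/(-88177) = -6743*(-1/88177) = 6743/88177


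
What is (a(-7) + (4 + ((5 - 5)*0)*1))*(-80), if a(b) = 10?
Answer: -1120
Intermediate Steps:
(a(-7) + (4 + ((5 - 5)*0)*1))*(-80) = (10 + (4 + ((5 - 5)*0)*1))*(-80) = (10 + (4 + (0*0)*1))*(-80) = (10 + (4 + 0*1))*(-80) = (10 + (4 + 0))*(-80) = (10 + 4)*(-80) = 14*(-80) = -1120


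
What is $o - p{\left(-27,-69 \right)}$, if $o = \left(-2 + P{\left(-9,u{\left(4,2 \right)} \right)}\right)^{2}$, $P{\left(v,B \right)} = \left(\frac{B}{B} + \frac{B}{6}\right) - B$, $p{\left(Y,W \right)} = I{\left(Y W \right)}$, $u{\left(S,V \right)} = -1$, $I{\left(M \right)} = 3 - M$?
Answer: $\frac{66961}{36} \approx 1860.0$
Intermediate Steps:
$p{\left(Y,W \right)} = 3 - W Y$ ($p{\left(Y,W \right)} = 3 - Y W = 3 - W Y$)
$P{\left(v,B \right)} = 1 - \frac{5 B}{6}$ ($P{\left(v,B \right)} = \left(1 + B \frac{1}{6}\right) - B = \left(1 + \frac{B}{6}\right) - B = 1 - \frac{5 B}{6}$)
$o = \frac{1}{36}$ ($o = \left(-2 + \left(1 - - \frac{5}{6}\right)\right)^{2} = \left(-2 + \left(1 + \frac{5}{6}\right)\right)^{2} = \left(-2 + \frac{11}{6}\right)^{2} = \left(- \frac{1}{6}\right)^{2} = \frac{1}{36} \approx 0.027778$)
$o - p{\left(-27,-69 \right)} = \frac{1}{36} - \left(3 - \left(-69\right) \left(-27\right)\right) = \frac{1}{36} - \left(3 - 1863\right) = \frac{1}{36} - -1860 = \frac{1}{36} + 1860 = \frac{66961}{36}$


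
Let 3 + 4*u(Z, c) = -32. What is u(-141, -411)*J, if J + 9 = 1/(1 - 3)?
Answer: 665/8 ≈ 83.125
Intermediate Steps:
u(Z, c) = -35/4 (u(Z, c) = -¾ + (¼)*(-32) = -¾ - 8 = -35/4)
J = -19/2 (J = -9 + 1/(1 - 3) = -9 + 1/(-2) = -9 - ½ = -19/2 ≈ -9.5000)
u(-141, -411)*J = -35/4*(-19/2) = 665/8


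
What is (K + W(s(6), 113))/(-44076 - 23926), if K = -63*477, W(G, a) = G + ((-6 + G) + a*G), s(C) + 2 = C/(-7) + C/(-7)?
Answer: 19399/43274 ≈ 0.44828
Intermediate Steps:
s(C) = -2 - 2*C/7 (s(C) = -2 + (C/(-7) + C/(-7)) = -2 + (C*(-1/7) + C*(-1/7)) = -2 + (-C/7 - C/7) = -2 - 2*C/7)
W(G, a) = -6 + 2*G + G*a (W(G, a) = G + ((-6 + G) + G*a) = G + (-6 + G + G*a) = -6 + 2*G + G*a)
K = -30051
(K + W(s(6), 113))/(-44076 - 23926) = (-30051 + (-6 + 2*(-2 - 2/7*6) + (-2 - 2/7*6)*113))/(-44076 - 23926) = (-30051 + (-6 + 2*(-2 - 12/7) + (-2 - 12/7)*113))/(-68002) = (-30051 + (-6 + 2*(-26/7) - 26/7*113))*(-1/68002) = (-30051 + (-6 - 52/7 - 2938/7))*(-1/68002) = (-30051 - 3032/7)*(-1/68002) = -213389/7*(-1/68002) = 19399/43274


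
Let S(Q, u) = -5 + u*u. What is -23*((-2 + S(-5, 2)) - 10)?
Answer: 299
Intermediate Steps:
S(Q, u) = -5 + u**2
-23*((-2 + S(-5, 2)) - 10) = -23*((-2 + (-5 + 2**2)) - 10) = -23*((-2 + (-5 + 4)) - 10) = -23*((-2 - 1) - 10) = -23*(-3 - 10) = -23*(-13) = 299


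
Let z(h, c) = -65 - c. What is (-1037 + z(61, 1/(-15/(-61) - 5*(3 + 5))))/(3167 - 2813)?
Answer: -890763/286150 ≈ -3.1129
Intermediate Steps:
(-1037 + z(61, 1/(-15/(-61) - 5*(3 + 5))))/(3167 - 2813) = (-1037 + (-65 - 1/(-15/(-61) - 5*(3 + 5))))/(3167 - 2813) = (-1037 + (-65 - 1/(-15*(-1/61) - 5*8)))/354 = (-1037 + (-65 - 1/(15/61 - 40)))*(1/354) = (-1037 + (-65 - 1/(-2425/61)))*(1/354) = (-1037 + (-65 - 1*(-61/2425)))*(1/354) = (-1037 + (-65 + 61/2425))*(1/354) = (-1037 - 157564/2425)*(1/354) = -2672289/2425*1/354 = -890763/286150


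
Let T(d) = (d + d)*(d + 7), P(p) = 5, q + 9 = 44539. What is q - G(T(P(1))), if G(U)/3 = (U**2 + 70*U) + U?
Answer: -24230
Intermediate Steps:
q = 44530 (q = -9 + 44539 = 44530)
T(d) = 2*d*(7 + d) (T(d) = (2*d)*(7 + d) = 2*d*(7 + d))
G(U) = 3*U**2 + 213*U (G(U) = 3*((U**2 + 70*U) + U) = 3*(U**2 + 71*U) = 3*U**2 + 213*U)
q - G(T(P(1))) = 44530 - 3*2*5*(7 + 5)*(71 + 2*5*(7 + 5)) = 44530 - 3*2*5*12*(71 + 2*5*12) = 44530 - 3*120*(71 + 120) = 44530 - 3*120*191 = 44530 - 1*68760 = 44530 - 68760 = -24230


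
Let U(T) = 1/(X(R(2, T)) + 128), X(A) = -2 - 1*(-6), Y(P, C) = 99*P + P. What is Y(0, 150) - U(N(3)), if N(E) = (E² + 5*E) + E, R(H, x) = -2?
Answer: -1/132 ≈ -0.0075758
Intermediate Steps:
Y(P, C) = 100*P
X(A) = 4 (X(A) = -2 + 6 = 4)
N(E) = E² + 6*E
U(T) = 1/132 (U(T) = 1/(4 + 128) = 1/132)
Y(0, 150) - U(N(3)) = 100*0 - 1*1/132 = 0 - 1/132 = -1/132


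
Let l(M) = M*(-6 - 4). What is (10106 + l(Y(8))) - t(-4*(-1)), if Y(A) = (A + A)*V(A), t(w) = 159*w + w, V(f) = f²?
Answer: -774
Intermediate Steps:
t(w) = 160*w
Y(A) = 2*A³ (Y(A) = (A + A)*A² = (2*A)*A² = 2*A³)
l(M) = -10*M (l(M) = M*(-10) = -10*M)
(10106 + l(Y(8))) - t(-4*(-1)) = (10106 - 20*8³) - 160*(-4*(-1)) = (10106 - 20*512) - 160*4 = (10106 - 10*1024) - 1*640 = (10106 - 10240) - 640 = -134 - 640 = -774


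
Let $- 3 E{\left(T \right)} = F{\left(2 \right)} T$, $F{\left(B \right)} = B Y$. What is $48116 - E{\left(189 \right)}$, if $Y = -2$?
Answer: $47864$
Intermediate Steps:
$F{\left(B \right)} = - 2 B$ ($F{\left(B \right)} = B \left(-2\right) = - 2 B$)
$E{\left(T \right)} = \frac{4 T}{3}$ ($E{\left(T \right)} = - \frac{\left(-2\right) 2 T}{3} = - \frac{\left(-4\right) T}{3} = \frac{4 T}{3}$)
$48116 - E{\left(189 \right)} = 48116 - \frac{4}{3} \cdot 189 = 48116 - 252 = 47864$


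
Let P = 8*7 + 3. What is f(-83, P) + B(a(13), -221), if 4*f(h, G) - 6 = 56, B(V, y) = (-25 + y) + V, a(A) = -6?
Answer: -473/2 ≈ -236.50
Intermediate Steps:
P = 59 (P = 56 + 3 = 59)
B(V, y) = -25 + V + y
f(h, G) = 31/2 (f(h, G) = 3/2 + (1/4)*56 = 3/2 + 14 = 31/2)
f(-83, P) + B(a(13), -221) = 31/2 + (-25 - 6 - 221) = 31/2 - 252 = -473/2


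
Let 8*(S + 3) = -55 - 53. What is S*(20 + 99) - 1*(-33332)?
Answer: 62737/2 ≈ 31369.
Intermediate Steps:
S = -33/2 (S = -3 + (-55 - 53)/8 = -3 + (⅛)*(-108) = -3 - 27/2 = -33/2 ≈ -16.500)
S*(20 + 99) - 1*(-33332) = -33*(20 + 99)/2 - 1*(-33332) = -33/2*119 + 33332 = -3927/2 + 33332 = 62737/2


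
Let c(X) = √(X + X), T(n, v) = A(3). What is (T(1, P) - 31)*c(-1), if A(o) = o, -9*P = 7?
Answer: -28*I*√2 ≈ -39.598*I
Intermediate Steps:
P = -7/9 (P = -⅑*7 = -7/9 ≈ -0.77778)
T(n, v) = 3
c(X) = √2*√X (c(X) = √(2*X) = √2*√X)
(T(1, P) - 31)*c(-1) = (3 - 31)*(√2*√(-1)) = -28*√2*I = -28*I*√2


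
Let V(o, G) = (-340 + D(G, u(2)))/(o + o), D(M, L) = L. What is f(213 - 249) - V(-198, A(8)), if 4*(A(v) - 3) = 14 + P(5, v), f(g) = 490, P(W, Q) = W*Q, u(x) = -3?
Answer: 193697/396 ≈ 489.13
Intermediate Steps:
P(W, Q) = Q*W
A(v) = 13/2 + 5*v/4 (A(v) = 3 + (14 + v*5)/4 = 3 + (14 + 5*v)/4 = 3 + (7/2 + 5*v/4) = 13/2 + 5*v/4)
V(o, G) = -343/(2*o) (V(o, G) = (-340 - 3)/(o + o) = -343*1/(2*o) = -343/(2*o))
f(213 - 249) - V(-198, A(8)) = 490 - (-343)/(2*(-198)) = 490 - (-343)*(-1)/(2*198) = 490 - 1*343/396 = 490 - 343/396 = 193697/396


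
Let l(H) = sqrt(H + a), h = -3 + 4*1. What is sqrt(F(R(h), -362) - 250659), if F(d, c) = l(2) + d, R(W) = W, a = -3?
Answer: sqrt(-250658 + I) ≈ 0.001 + 500.66*I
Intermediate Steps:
h = 1 (h = -3 + 4 = 1)
l(H) = sqrt(-3 + H) (l(H) = sqrt(H - 3) = sqrt(-3 + H))
F(d, c) = I + d (F(d, c) = sqrt(-3 + 2) + d = sqrt(-1) + d = I + d)
sqrt(F(R(h), -362) - 250659) = sqrt((I + 1) - 250659) = sqrt((1 + I) - 250659) = sqrt(-250658 + I)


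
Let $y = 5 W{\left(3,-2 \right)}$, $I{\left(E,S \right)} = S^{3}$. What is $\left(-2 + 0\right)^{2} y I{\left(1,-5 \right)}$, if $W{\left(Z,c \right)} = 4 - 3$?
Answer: $-2500$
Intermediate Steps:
$W{\left(Z,c \right)} = 1$ ($W{\left(Z,c \right)} = 4 - 3 = 1$)
$y = 5$ ($y = 5 \cdot 1 = 5$)
$\left(-2 + 0\right)^{2} y I{\left(1,-5 \right)} = \left(-2 + 0\right)^{2} \cdot 5 \left(-5\right)^{3} = \left(-2\right)^{2} \cdot 5 \left(-125\right) = 4 \cdot 5 \left(-125\right) = 20 \left(-125\right) = -2500$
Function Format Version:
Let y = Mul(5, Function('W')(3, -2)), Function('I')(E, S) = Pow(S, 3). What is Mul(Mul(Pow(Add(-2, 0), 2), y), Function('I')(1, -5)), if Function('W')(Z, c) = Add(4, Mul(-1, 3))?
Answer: -2500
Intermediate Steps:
Function('W')(Z, c) = 1 (Function('W')(Z, c) = Add(4, -3) = 1)
y = 5 (y = Mul(5, 1) = 5)
Mul(Mul(Pow(Add(-2, 0), 2), y), Function('I')(1, -5)) = Mul(Mul(Pow(Add(-2, 0), 2), 5), Pow(-5, 3)) = Mul(Mul(Pow(-2, 2), 5), -125) = Mul(Mul(4, 5), -125) = Mul(20, -125) = -2500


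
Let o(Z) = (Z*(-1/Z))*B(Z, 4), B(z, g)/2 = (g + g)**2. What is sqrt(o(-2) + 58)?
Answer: I*sqrt(70) ≈ 8.3666*I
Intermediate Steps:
B(z, g) = 8*g**2 (B(z, g) = 2*(g + g)**2 = 2*(2*g)**2 = 2*(4*g**2) = 8*g**2)
o(Z) = -128 (o(Z) = (Z*(-1/Z))*(8*4**2) = -8*16 = -1*128 = -128)
sqrt(o(-2) + 58) = sqrt(-128 + 58) = sqrt(-70) = I*sqrt(70)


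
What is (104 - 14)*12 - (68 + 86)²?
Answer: -22636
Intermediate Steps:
(104 - 14)*12 - (68 + 86)² = 90*12 - 1*154² = 1080 - 1*23716 = 1080 - 23716 = -22636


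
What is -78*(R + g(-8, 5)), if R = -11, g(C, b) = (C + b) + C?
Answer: 1716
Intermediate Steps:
g(C, b) = b + 2*C
-78*(R + g(-8, 5)) = -78*(-11 + (5 + 2*(-8))) = -78*(-11 + (5 - 16)) = -78*(-11 - 11) = -78*(-22) = 1716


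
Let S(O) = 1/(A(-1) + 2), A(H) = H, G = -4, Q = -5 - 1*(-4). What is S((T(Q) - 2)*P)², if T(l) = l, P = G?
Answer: 1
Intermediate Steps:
Q = -1 (Q = -5 + 4 = -1)
P = -4
S(O) = 1 (S(O) = 1/(-1 + 2) = 1/1 = 1)
S((T(Q) - 2)*P)² = 1² = 1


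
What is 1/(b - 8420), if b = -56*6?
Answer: -1/8756 ≈ -0.00011421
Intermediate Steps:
b = -336
1/(b - 8420) = 1/(-336 - 8420) = 1/(-8756) = -1/8756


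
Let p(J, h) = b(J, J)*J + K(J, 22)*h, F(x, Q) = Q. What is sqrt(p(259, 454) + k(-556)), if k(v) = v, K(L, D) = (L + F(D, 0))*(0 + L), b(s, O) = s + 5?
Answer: 53*sqrt(10866) ≈ 5524.7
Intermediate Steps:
b(s, O) = 5 + s
K(L, D) = L**2 (K(L, D) = (L + 0)*(0 + L) = L*L = L**2)
p(J, h) = J*(5 + J) + h*J**2 (p(J, h) = (5 + J)*J + J**2*h = J*(5 + J) + h*J**2)
sqrt(p(259, 454) + k(-556)) = sqrt(259*(5 + 259 + 259*454) - 556) = sqrt(259*(5 + 259 + 117586) - 556) = sqrt(259*117850 - 556) = sqrt(30523150 - 556) = sqrt(30522594) = 53*sqrt(10866)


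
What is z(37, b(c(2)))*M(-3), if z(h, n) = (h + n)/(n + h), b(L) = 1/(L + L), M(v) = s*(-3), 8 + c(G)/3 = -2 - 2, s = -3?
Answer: 9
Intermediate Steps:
c(G) = -36 (c(G) = -24 + 3*(-2 - 2) = -24 + 3*(-4) = -24 - 12 = -36)
M(v) = 9 (M(v) = -3*(-3) = 9)
b(L) = 1/(2*L)
z(h, n) = 1 (z(h, n) = (h + n)/(h + n) = 1)
z(37, b(c(2)))*M(-3) = 1*9 = 9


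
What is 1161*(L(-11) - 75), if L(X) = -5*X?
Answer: -23220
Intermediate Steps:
1161*(L(-11) - 75) = 1161*(-5*(-11) - 75) = 1161*(55 - 75) = 1161*(-20) = -23220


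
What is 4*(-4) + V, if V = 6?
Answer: -10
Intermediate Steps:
4*(-4) + V = 4*(-4) + 6 = -16 + 6 = -10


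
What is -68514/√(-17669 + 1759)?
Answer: 34257*I*√15910/7955 ≈ 543.18*I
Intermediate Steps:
-68514/√(-17669 + 1759) = -68514*(-I*√15910/15910) = -(-34257)*I*√15910/7955 = 34257*I*√15910/7955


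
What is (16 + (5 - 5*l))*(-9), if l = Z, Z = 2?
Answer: -99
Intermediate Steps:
l = 2
(16 + (5 - 5*l))*(-9) = (16 + (5 - 5*2))*(-9) = (16 + (5 - 10))*(-9) = (16 - 5)*(-9) = 11*(-9) = -99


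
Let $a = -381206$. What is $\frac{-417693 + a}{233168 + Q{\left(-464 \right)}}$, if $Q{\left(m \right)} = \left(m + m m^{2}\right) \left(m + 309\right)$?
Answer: $- \frac{798899}{15484393408} \approx -5.1594 \cdot 10^{-5}$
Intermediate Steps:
$Q{\left(m \right)} = \left(309 + m\right) \left(m + m^{3}\right)$ ($Q{\left(m \right)} = \left(m + m^{3}\right) \left(309 + m\right) = \left(309 + m\right) \left(m + m^{3}\right)$)
$\frac{-417693 + a}{233168 + Q{\left(-464 \right)}} = \frac{-417693 - 381206}{233168 - 464 \left(309 - 464 + \left(-464\right)^{3} + 309 \left(-464\right)^{2}\right)} = - \frac{798899}{233168 - 464 \left(309 - 464 - 99897344 + 309 \cdot 215296\right)} = - \frac{798899}{233168 - 464 \left(309 - 464 - 99897344 + 66526464\right)} = - \frac{798899}{233168 - -15484160240} = - \frac{798899}{233168 + 15484160240} = - \frac{798899}{15484393408}$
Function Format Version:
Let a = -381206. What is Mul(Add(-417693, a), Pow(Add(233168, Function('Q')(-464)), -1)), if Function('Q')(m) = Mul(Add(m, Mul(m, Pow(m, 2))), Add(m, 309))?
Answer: Rational(-798899, 15484393408) ≈ -5.1594e-5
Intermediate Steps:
Function('Q')(m) = Mul(Add(309, m), Add(m, Pow(m, 3))) (Function('Q')(m) = Mul(Add(m, Pow(m, 3)), Add(309, m)) = Mul(Add(309, m), Add(m, Pow(m, 3))))
Mul(Add(-417693, a), Pow(Add(233168, Function('Q')(-464)), -1)) = Mul(Add(-417693, -381206), Pow(Add(233168, Mul(-464, Add(309, -464, Pow(-464, 3), Mul(309, Pow(-464, 2))))), -1)) = Mul(-798899, Pow(Add(233168, Mul(-464, Add(309, -464, -99897344, Mul(309, 215296)))), -1)) = Mul(-798899, Pow(Add(233168, Mul(-464, Add(309, -464, -99897344, 66526464))), -1)) = Mul(-798899, Pow(Add(233168, Mul(-464, -33371035)), -1)) = Mul(-798899, Pow(Add(233168, 15484160240), -1)) = Mul(-798899, Pow(15484393408, -1)) = Mul(-798899, Rational(1, 15484393408)) = Rational(-798899, 15484393408)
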